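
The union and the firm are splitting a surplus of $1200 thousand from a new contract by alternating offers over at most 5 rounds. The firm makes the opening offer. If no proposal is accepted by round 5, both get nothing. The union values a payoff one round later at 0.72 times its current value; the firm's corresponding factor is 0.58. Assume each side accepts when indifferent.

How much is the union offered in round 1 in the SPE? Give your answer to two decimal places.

514.42

Round 5 (the firm proposes): the union will accept anything ≥ 0, so the firm offers 0 and keeps 1200.
Round 4 (the union proposes): the firm can get 1200 next round, worth 0.58 × 1200 = 696 now. The union offers 696 and keeps 1200 − 696 = 504.
Round 3 (the firm proposes): the union can get 504 next round, worth 0.72 × 504 = 362.88 now; the firm offers that and keeps 837.12.
Round 2 (the union proposes): the firm can get 837.12 next round, worth 0.58 × 837.12 = 485.5296 now, so the union offers 485.5296, keeping 714.4704.
Round 1 (the firm proposes): the union can get 714.4704 next round, worth 0.72 × 714.4704 = 514.418688 now. The firm offers 514.418688 and keeps 1200 − 514.418688 = 685.581312.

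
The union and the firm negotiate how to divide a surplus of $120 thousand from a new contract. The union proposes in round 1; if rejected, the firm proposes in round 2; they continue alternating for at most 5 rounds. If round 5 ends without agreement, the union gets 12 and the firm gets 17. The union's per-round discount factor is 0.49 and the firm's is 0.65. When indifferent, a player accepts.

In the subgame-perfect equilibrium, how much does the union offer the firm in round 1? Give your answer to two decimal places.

Round 5 (the union proposes): the firm gets 17 if talks fail, so the union offers 17 and keeps 103.
Round 4 (the firm proposes): the union can get 103 next round, worth 0.49 × 103 = 50.47 now; the firm offers that and keeps 69.53.
Round 3 (the union proposes): the firm can get 69.53 next round, worth 0.65 × 69.53 = 45.1945 now; the union offers that and keeps 74.8055.
Round 2 (the firm proposes): the union can get 74.8055 next round, worth 0.49 × 74.8055 = 36.654695 now, so the firm offers 36.654695, keeping 83.345305.
Round 1 (the union proposes): the firm can get 83.345305 next round, worth 0.65 × 83.345305 = 54.17444825 now, so the union offers 54.17444825, keeping 65.82555175.

54.17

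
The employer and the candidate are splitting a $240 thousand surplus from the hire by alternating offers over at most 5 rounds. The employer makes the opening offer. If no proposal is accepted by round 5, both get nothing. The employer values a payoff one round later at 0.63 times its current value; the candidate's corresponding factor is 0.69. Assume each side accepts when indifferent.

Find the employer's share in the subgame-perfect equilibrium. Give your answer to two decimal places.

Work backward from the last round.
Round 5 (the employer proposes): the candidate will accept anything ≥ 0, so the employer offers 0 and keeps 240.
Round 4 (the candidate proposes): the employer can get 240 next round, worth 0.63 × 240 = 151.2 now; the candidate offers that and keeps 88.8.
Round 3 (the employer proposes): the candidate can get 88.8 next round, worth 0.69 × 88.8 = 61.272 now, so the employer offers 61.272, keeping 178.728.
Round 2 (the candidate proposes): the employer can get 178.728 next round, worth 0.63 × 178.728 = 112.59864 now; the candidate offers that and keeps 127.40136.
Round 1 (the employer proposes): the candidate can get 127.40136 next round, worth 0.69 × 127.40136 = 87.9069384 now, so the employer offers 87.9069384, keeping 152.0930616.

152.09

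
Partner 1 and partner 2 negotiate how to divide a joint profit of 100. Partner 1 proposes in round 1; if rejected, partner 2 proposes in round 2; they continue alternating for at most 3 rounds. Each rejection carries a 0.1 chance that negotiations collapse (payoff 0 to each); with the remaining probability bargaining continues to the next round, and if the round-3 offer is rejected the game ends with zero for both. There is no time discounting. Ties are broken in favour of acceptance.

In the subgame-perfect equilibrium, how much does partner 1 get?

Round 3 (partner 1 proposes): partner 2 will accept anything ≥ 0, so partner 1 offers 0 and keeps 100.
Round 2 (partner 2 proposes): rejecting gives partner 1 an expected 0.9 × 100 = 90; partner 2 offers that and keeps 10.
Round 1 (partner 1 proposes): rejecting gives partner 2 an expected 0.9 × 10 = 9, so partner 1 offers 9, keeping 91.

91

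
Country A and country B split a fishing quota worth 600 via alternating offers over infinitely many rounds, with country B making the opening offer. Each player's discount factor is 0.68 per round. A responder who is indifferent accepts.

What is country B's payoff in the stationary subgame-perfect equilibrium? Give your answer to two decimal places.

When country B proposes, country A accepts any offer worth at least 0.68 times what country A would get by proposing next round; and vice versa.
This gives x = 600 − 0.68y and y = 600 − 0.68x, where x and y are each side's share when it proposes.
Hence (1 − 0.68·0.68)x = 600(1 − 0.68), i.e. 0.5376·x = 192.
x ≈ 357.1429; country A's share is 600 − x ≈ 242.8571.

357.14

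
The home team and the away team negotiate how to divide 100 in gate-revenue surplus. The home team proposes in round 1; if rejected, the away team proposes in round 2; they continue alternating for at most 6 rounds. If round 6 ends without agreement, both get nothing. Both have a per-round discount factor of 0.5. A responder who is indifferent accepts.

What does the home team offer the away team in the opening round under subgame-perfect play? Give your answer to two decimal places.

Solve by backward induction from round 6.
Round 6 (the away team proposes): the home team will accept anything ≥ 0, so the away team offers 0 and keeps 100.
Round 5 (the home team proposes): the away team can get 100 next round, worth 0.5 × 100 = 50 now, so the home team offers 50, keeping 50.
Round 4 (the away team proposes): the home team can get 50 next round, worth 0.5 × 50 = 25 now, so the away team offers 25, keeping 75.
Round 3 (the home team proposes): the away team can get 75 next round, worth 0.5 × 75 = 37.5 now, so the home team offers 37.5, keeping 62.5.
Round 2 (the away team proposes): the home team can get 62.5 next round, worth 0.5 × 62.5 = 31.25 now; the away team offers that and keeps 68.75.
Round 1 (the home team proposes): the away team can get 68.75 next round, worth 0.5 × 68.75 = 34.375 now; the home team offers that and keeps 65.625.

34.38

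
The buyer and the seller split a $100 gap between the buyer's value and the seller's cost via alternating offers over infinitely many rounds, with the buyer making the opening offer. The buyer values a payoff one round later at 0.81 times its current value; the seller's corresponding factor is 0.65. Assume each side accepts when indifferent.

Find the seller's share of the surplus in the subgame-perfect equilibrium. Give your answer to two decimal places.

In a stationary SPE each proposer offers the other exactly their discounted continuation value.
If the buyer keeps x when proposing and the seller keeps y when proposing, then x = 100 − 0.65y and y = 100 − 0.81x.
Solving: x = 100(1 − 0.65) / (1 − 0.81·0.65) = 35 / 0.4735 ≈ 73.9176.
The seller gets 100 − 73.9176 ≈ 26.0824.

26.08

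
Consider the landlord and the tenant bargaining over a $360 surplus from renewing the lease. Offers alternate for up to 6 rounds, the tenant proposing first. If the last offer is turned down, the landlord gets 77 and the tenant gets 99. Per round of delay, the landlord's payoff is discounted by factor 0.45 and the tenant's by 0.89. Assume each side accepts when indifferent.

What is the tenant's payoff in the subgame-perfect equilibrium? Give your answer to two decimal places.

Round 6 (the landlord proposes): the tenant gets 99 if talks fail, so the landlord offers 99 and keeps 261.
Round 5 (the tenant proposes): the landlord can get 261 next round, worth 0.45 × 261 = 117.45 now. The tenant offers 117.45 and keeps 360 − 117.45 = 242.55.
Round 4 (the landlord proposes): the tenant can get 242.55 next round, worth 0.89 × 242.55 = 215.8695 now; the landlord offers that and keeps 144.1305.
Round 3 (the tenant proposes): the landlord can get 144.1305 next round, worth 0.45 × 144.1305 = 64.858725 now, so the tenant offers 64.858725, keeping 295.141275.
Round 2 (the landlord proposes): the tenant can get 295.141275 next round, worth 0.89 × 295.141275 = 262.67573475 now, so the landlord offers 262.67573475, keeping 97.32426525.
Round 1 (the tenant proposes): the landlord can get 97.32426525 next round, worth 0.45 × 97.32426525 = 43.7959193625 now. The tenant offers 43.7959193625 and keeps 360 − 43.7959193625 = 316.2040806375.

316.20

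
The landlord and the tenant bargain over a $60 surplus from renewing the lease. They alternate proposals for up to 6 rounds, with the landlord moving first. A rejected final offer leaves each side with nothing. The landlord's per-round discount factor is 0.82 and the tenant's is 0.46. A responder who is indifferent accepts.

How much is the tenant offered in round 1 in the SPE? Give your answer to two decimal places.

Round 6 (the tenant proposes): the landlord will accept anything ≥ 0, so the tenant offers 0 and keeps 60.
Round 5 (the landlord proposes): the tenant can get 60 next round, worth 0.46 × 60 = 27.6 now, so the landlord offers 27.6, keeping 32.4.
Round 4 (the tenant proposes): the landlord can get 32.4 next round, worth 0.82 × 32.4 = 26.568 now, so the tenant offers 26.568, keeping 33.432.
Round 3 (the landlord proposes): the tenant can get 33.432 next round, worth 0.46 × 33.432 = 15.37872 now. The landlord offers 15.37872 and keeps 60 − 15.37872 = 44.62128.
Round 2 (the tenant proposes): the landlord can get 44.62128 next round, worth 0.82 × 44.62128 = 36.5894496 now, so the tenant offers 36.5894496, keeping 23.4105504.
Round 1 (the landlord proposes): the tenant can get 23.4105504 next round, worth 0.46 × 23.4105504 = 10.768853184 now, so the landlord offers 10.768853184, keeping 49.231146816.

10.77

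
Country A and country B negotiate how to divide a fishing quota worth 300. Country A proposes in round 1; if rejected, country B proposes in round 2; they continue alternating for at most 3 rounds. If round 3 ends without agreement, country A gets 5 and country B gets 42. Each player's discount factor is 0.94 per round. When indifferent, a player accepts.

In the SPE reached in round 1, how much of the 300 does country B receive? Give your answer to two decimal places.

Round 3 (country A proposes): country B gets 42 if talks fail, so country A offers 42 and keeps 258.
Round 2 (country B proposes): country A can get 258 next round, worth 0.94 × 258 = 242.52 now. Country B offers 242.52 and keeps 300 − 242.52 = 57.48.
Round 1 (country A proposes): country B can get 57.48 next round, worth 0.94 × 57.48 = 54.0312 now, so country A offers 54.0312, keeping 245.9688.

54.03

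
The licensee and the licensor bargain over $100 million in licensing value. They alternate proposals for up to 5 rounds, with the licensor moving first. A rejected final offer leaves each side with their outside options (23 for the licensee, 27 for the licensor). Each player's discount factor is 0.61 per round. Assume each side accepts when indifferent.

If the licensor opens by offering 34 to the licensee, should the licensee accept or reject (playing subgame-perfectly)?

Round 5 (the licensor proposes): the licensee gets 23 if talks fail, so the licensor offers 23 and keeps 77.
Round 4 (the licensee proposes): the licensor can get 77 next round, worth 0.61 × 77 = 46.97 now; the licensee offers that and keeps 53.03.
Round 3 (the licensor proposes): the licensee can get 53.03 next round, worth 0.61 × 53.03 = 32.3483 now, so the licensor offers 32.3483, keeping 67.6517.
Round 2 (the licensee proposes): the licensor can get 67.6517 next round, worth 0.61 × 67.6517 = 41.267537 now; the licensee offers that and keeps 58.732463.
So by rejecting in round 1, the licensee gets 58.732463 next round, worth 0.61 × 58.732463 = 35.82680243 now.
Offer 34 < 35.82680243, so the licensee rejects.

Reject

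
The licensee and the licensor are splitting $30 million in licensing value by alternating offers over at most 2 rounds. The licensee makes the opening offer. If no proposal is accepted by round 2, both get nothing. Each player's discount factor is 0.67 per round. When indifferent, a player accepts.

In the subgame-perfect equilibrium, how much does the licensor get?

Round 2 (the licensor proposes): the licensee will accept anything ≥ 0, so the licensor offers 0 and keeps 30.
Round 1 (the licensee proposes): the licensor can get 30 next round, worth 0.67 × 30 = 20.1 now, so the licensee offers 20.1, keeping 9.9.

20.1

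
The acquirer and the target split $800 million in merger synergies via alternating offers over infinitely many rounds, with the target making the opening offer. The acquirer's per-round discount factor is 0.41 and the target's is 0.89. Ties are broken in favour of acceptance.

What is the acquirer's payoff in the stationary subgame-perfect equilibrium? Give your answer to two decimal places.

Let x be the target's share when the target proposes and y be the acquirer's share when the acquirer proposes.
The acquirer accepts iff offered ≥ 0.41·y, so x = 800 − 0.41y. Symmetrically y = 800 − 0.89x.
Substituting: x = 800 − 0.41(800 − 0.89x), giving x(1 − 0.89·0.41) = 800(1 − 0.41).
So x = 800 × 0.59 / 0.6351 ≈ 743.1900, and the acquirer receives 800 − x ≈ 56.8100.

56.81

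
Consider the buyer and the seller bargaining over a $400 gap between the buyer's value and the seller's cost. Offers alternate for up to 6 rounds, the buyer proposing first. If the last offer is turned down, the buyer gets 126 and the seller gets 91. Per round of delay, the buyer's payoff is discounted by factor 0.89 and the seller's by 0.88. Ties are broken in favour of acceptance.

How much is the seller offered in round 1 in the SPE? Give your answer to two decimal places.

216.95

Work backward from the last round.
Round 6 (the seller proposes): the buyer gets 126 if talks fail, so the seller offers 126 and keeps 274.
Round 5 (the buyer proposes): the seller can get 274 next round, worth 0.88 × 274 = 241.12 now, so the buyer offers 241.12, keeping 158.88.
Round 4 (the seller proposes): the buyer can get 158.88 next round, worth 0.89 × 158.88 = 141.4032 now, so the seller offers 141.4032, keeping 258.5968.
Round 3 (the buyer proposes): the seller can get 258.5968 next round, worth 0.88 × 258.5968 = 227.565184 now. The buyer offers 227.565184 and keeps 400 − 227.565184 = 172.434816.
Round 2 (the seller proposes): the buyer can get 172.434816 next round, worth 0.89 × 172.434816 = 153.46698624 now. The seller offers 153.46698624 and keeps 400 − 153.46698624 = 246.53301376.
Round 1 (the buyer proposes): the seller can get 246.53301376 next round, worth 0.88 × 246.53301376 = 216.9490521088 now; the buyer offers that and keeps 183.0509478912.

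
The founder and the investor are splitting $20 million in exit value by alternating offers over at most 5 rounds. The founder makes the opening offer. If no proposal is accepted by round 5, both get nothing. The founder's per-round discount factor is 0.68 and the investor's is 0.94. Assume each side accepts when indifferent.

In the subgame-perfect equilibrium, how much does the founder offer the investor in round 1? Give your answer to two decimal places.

9.86

By backward induction:
Round 5 (the founder proposes): rejection yields 0 for the investor; the founder offers 0 and keeps 20.
Round 4 (the investor proposes): the founder can get 20 next round, worth 0.68 × 20 = 13.6 now. The investor offers 13.6 and keeps 20 − 13.6 = 6.4.
Round 3 (the founder proposes): the investor can get 6.4 next round, worth 0.94 × 6.4 = 6.016 now, so the founder offers 6.016, keeping 13.984.
Round 2 (the investor proposes): the founder can get 13.984 next round, worth 0.68 × 13.984 = 9.50912 now, so the investor offers 9.50912, keeping 10.49088.
Round 1 (the founder proposes): the investor can get 10.49088 next round, worth 0.94 × 10.49088 = 9.8614272 now; the founder offers that and keeps 10.1385728.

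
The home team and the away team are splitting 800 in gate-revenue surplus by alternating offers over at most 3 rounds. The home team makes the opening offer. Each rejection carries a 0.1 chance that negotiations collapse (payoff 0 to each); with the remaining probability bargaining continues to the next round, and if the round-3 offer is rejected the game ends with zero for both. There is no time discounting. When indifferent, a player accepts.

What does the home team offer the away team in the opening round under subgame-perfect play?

Round 3 (the home team proposes): rejection yields 0 for the away team; the home team offers 0 and keeps 800.
Round 2 (the away team proposes): rejecting gives the home team an expected 0.9 × 800 = 720; the away team offers that and keeps 80.
Round 1 (the home team proposes): rejecting gives the away team an expected 0.9 × 80 = 72; the home team offers that and keeps 728.

72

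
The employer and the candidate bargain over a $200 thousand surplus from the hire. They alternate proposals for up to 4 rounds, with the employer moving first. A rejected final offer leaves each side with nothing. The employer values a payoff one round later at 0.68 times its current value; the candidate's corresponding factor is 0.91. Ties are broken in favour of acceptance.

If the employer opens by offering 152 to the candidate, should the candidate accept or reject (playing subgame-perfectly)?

Reject

Round 4 (the candidate proposes): the employer will accept anything ≥ 0, so the candidate offers 0 and keeps 200.
Round 3 (the employer proposes): the candidate can get 200 next round, worth 0.91 × 200 = 182 now. The employer offers 182 and keeps 200 − 182 = 18.
Round 2 (the candidate proposes): the employer can get 18 next round, worth 0.68 × 18 = 12.24 now. The candidate offers 12.24 and keeps 200 − 12.24 = 187.76.
So by rejecting in round 1, the candidate gets 187.76 next round, worth 0.91 × 187.76 = 170.8616 now.
Offer 152 < 170.8616, so the candidate rejects.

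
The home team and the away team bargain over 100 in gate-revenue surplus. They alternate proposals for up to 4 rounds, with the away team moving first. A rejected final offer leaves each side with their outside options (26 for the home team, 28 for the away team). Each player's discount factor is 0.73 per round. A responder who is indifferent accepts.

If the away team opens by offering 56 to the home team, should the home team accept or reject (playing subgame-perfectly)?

Accept

Round 4 (the home team proposes): the away team gets 28 if talks fail, so the home team offers 28 and keeps 72.
Round 3 (the away team proposes): the home team can get 72 next round, worth 0.73 × 72 = 52.56 now; the away team offers that and keeps 47.44.
Round 2 (the home team proposes): the away team can get 47.44 next round, worth 0.73 × 47.44 = 34.6312 now; the home team offers that and keeps 65.3688.
So by rejecting in round 1, the home team gets 65.3688 next round, worth 0.73 × 65.3688 = 47.719224 now.
Offer 56 ≥ 47.719224, so the home team accepts.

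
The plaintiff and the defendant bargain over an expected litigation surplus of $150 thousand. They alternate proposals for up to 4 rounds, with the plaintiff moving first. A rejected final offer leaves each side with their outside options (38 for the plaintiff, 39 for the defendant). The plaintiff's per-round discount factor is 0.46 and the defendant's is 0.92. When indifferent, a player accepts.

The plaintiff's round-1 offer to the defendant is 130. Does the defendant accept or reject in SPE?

Round 4 (the defendant proposes): the plaintiff gets 38 if talks fail, so the defendant offers 38 and keeps 112.
Round 3 (the plaintiff proposes): the defendant can get 112 next round, worth 0.92 × 112 = 103.04 now. The plaintiff offers 103.04 and keeps 150 − 103.04 = 46.96.
Round 2 (the defendant proposes): the plaintiff can get 46.96 next round, worth 0.46 × 46.96 = 21.6016 now, so the defendant offers 21.6016, keeping 128.3984.
So by rejecting in round 1, the defendant gets 128.3984 next round, worth 0.92 × 128.3984 = 118.126528 now.
Offer 130 ≥ 118.126528, so the defendant accepts.

Accept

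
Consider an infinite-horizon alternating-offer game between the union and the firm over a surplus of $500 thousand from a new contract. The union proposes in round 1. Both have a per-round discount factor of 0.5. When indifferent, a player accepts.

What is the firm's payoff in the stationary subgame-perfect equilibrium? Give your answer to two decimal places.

166.67

In a stationary SPE each proposer offers the other exactly their discounted continuation value.
If the union keeps x when proposing and the firm keeps y when proposing, then x = 500 − 0.5y and y = 500 − 0.5x.
Solving: x = 500(1 − 0.5) / (1 − 0.5·0.5) = 250 / 0.75 ≈ 333.3333.
The firm gets 500 − 333.3333 ≈ 166.6667.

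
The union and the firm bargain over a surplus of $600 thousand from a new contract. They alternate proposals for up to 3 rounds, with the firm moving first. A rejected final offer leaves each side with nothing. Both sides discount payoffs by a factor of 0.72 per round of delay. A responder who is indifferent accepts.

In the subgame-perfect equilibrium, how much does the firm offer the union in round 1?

120.96

Work backward from the last round.
Round 3 (the firm proposes): the union will accept anything ≥ 0, so the firm offers 0 and keeps 600.
Round 2 (the union proposes): the firm can get 600 next round, worth 0.72 × 600 = 432 now; the union offers that and keeps 168.
Round 1 (the firm proposes): the union can get 168 next round, worth 0.72 × 168 = 120.96 now, so the firm offers 120.96, keeping 479.04.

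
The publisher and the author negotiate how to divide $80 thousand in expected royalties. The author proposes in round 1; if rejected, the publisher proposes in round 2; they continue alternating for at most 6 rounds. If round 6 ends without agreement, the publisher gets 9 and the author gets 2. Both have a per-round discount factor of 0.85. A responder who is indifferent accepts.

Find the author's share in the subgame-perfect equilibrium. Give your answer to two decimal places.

Round 6 (the publisher proposes): the author gets 2 if talks fail, so the publisher offers 2 and keeps 78.
Round 5 (the author proposes): the publisher can get 78 next round, worth 0.85 × 78 = 66.3 now. The author offers 66.3 and keeps 80 − 66.3 = 13.7.
Round 4 (the publisher proposes): the author can get 13.7 next round, worth 0.85 × 13.7 = 11.645 now, so the publisher offers 11.645, keeping 68.355.
Round 3 (the author proposes): the publisher can get 68.355 next round, worth 0.85 × 68.355 = 58.10175 now. The author offers 58.10175 and keeps 80 − 58.10175 = 21.89825.
Round 2 (the publisher proposes): the author can get 21.89825 next round, worth 0.85 × 21.89825 = 18.6135125 now. The publisher offers 18.6135125 and keeps 80 − 18.6135125 = 61.3864875.
Round 1 (the author proposes): the publisher can get 61.3864875 next round, worth 0.85 × 61.3864875 = 52.178514375 now. The author offers 52.178514375 and keeps 80 − 52.178514375 = 27.821485625.

27.82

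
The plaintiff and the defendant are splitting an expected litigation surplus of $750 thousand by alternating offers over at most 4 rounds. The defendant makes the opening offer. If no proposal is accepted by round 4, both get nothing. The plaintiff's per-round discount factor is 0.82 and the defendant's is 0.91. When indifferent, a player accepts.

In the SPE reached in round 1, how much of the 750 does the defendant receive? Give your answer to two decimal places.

235.74

Round 4 (the plaintiff proposes): the defendant will accept anything ≥ 0, so the plaintiff offers 0 and keeps 750.
Round 3 (the defendant proposes): the plaintiff can get 750 next round, worth 0.82 × 750 = 615 now, so the defendant offers 615, keeping 135.
Round 2 (the plaintiff proposes): the defendant can get 135 next round, worth 0.91 × 135 = 122.85 now. The plaintiff offers 122.85 and keeps 750 − 122.85 = 627.15.
Round 1 (the defendant proposes): the plaintiff can get 627.15 next round, worth 0.82 × 627.15 = 514.263 now; the defendant offers that and keeps 235.737.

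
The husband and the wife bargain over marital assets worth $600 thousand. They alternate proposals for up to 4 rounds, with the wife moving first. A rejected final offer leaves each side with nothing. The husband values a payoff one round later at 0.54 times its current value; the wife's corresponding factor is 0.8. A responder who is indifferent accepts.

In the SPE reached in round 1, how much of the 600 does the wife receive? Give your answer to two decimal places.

By backward induction:
Round 4 (the husband proposes): the wife will accept anything ≥ 0, so the husband offers 0 and keeps 600.
Round 3 (the wife proposes): the husband can get 600 next round, worth 0.54 × 600 = 324 now, so the wife offers 324, keeping 276.
Round 2 (the husband proposes): the wife can get 276 next round, worth 0.8 × 276 = 220.8 now. The husband offers 220.8 and keeps 600 − 220.8 = 379.2.
Round 1 (the wife proposes): the husband can get 379.2 next round, worth 0.54 × 379.2 = 204.768 now. The wife offers 204.768 and keeps 600 − 204.768 = 395.232.

395.23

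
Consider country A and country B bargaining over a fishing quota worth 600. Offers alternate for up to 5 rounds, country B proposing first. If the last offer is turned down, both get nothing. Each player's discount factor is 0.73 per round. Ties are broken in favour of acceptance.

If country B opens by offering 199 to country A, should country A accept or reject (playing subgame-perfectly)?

Work out country A's continuation value if the offer is rejected.
Round 5 (country B proposes): country A will accept anything ≥ 0, so country B offers 0 and keeps 600.
Round 4 (country A proposes): country B can get 600 next round, worth 0.73 × 600 = 438 now. Country A offers 438 and keeps 600 − 438 = 162.
Round 3 (country B proposes): country A can get 162 next round, worth 0.73 × 162 = 118.26 now; country B offers that and keeps 481.74.
Round 2 (country A proposes): country B can get 481.74 next round, worth 0.73 × 481.74 = 351.6702 now, so country A offers 351.6702, keeping 248.3298.
So by rejecting in round 1, country A gets 248.3298 next round, worth 0.73 × 248.3298 = 181.280754 now.
Offer 199 ≥ 181.280754, so country A accepts.

Accept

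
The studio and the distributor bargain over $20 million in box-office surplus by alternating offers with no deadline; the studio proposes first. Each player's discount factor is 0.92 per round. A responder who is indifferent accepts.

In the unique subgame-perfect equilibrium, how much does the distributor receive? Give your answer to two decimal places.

In a stationary SPE each proposer offers the other exactly their discounted continuation value.
If the studio keeps x when proposing and the distributor keeps y when proposing, then x = 20 − 0.92y and y = 20 − 0.92x.
Solving: x = 20(1 − 0.92) / (1 − 0.92·0.92) = 1.6 / 0.1536 ≈ 10.4167.
The distributor gets 20 − 10.4167 ≈ 9.5833.

9.58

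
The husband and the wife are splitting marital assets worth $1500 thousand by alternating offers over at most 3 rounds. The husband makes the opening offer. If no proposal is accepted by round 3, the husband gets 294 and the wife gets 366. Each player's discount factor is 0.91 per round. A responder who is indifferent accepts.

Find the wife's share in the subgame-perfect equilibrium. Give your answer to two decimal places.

425.93

Solve by backward induction from round 3.
Round 3 (the husband proposes): the wife gets 366 if talks fail, so the husband offers 366 and keeps 1134.
Round 2 (the wife proposes): the husband can get 1134 next round, worth 0.91 × 1134 = 1031.94 now. The wife offers 1031.94 and keeps 1500 − 1031.94 = 468.06.
Round 1 (the husband proposes): the wife can get 468.06 next round, worth 0.91 × 468.06 = 425.9346 now, so the husband offers 425.9346, keeping 1074.0654.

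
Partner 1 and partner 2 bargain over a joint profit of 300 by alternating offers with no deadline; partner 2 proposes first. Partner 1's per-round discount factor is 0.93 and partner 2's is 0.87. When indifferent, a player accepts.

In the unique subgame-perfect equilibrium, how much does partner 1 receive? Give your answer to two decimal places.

189.99

When partner 2 proposes, partner 1 accepts any offer worth at least 0.93 times what partner 1 would get by proposing next round; and vice versa.
This gives x = 300 − 0.93y and y = 300 − 0.87x, where x and y are each side's share when it proposes.
Hence (1 − 0.93·0.87)x = 300(1 − 0.93), i.e. 0.1909·x = 21.
x ≈ 110.0052; partner 1's share is 300 − x ≈ 189.9948.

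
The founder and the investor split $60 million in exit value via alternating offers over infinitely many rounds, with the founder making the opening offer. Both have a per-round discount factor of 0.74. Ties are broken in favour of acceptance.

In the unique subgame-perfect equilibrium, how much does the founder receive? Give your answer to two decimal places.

In a stationary SPE each proposer offers the other exactly their discounted continuation value.
If the founder keeps x when proposing and the investor keeps y when proposing, then x = 60 − 0.74y and y = 60 − 0.74x.
Solving: x = 60(1 − 0.74) / (1 − 0.74·0.74) = 15.6 / 0.4524 ≈ 34.4828.
The investor gets 60 − 34.4828 ≈ 25.5172.

34.48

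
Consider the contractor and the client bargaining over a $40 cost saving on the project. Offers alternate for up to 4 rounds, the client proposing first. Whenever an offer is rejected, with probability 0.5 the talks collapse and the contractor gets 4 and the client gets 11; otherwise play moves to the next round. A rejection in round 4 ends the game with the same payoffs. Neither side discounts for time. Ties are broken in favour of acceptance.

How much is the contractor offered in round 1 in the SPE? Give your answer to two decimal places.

Round 4 (the contractor proposes): the client gets 11 if talks fail, so the contractor offers 11 and keeps 29.
Round 3 (the client proposes): rejecting gives the contractor an expected 0.5 × 29 + 0.5 × 4 = 16.5. The client offers 16.5 and keeps 40 − 16.5 = 23.5.
Round 2 (the contractor proposes): rejecting gives the client an expected 0.5 × 23.5 + 0.5 × 11 = 17.25, so the contractor offers 17.25, keeping 22.75.
Round 1 (the client proposes): rejecting gives the contractor an expected 0.5 × 22.75 + 0.5 × 4 = 13.375; the client offers that and keeps 26.625.

13.38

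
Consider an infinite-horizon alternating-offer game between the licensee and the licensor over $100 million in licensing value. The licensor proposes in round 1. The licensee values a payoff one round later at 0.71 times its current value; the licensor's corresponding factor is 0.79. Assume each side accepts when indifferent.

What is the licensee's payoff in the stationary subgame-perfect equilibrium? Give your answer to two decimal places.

Let x be the licensor's share when the licensor proposes and y be the licensee's share when the licensee proposes.
The licensee accepts iff offered ≥ 0.71·y, so x = 100 − 0.71y. Symmetrically y = 100 − 0.79x.
Substituting: x = 100 − 0.71(100 − 0.79x), giving x(1 − 0.79·0.71) = 100(1 − 0.71).
So x = 100 × 0.29 / 0.4391 ≈ 66.0442, and the licensee receives 100 − x ≈ 33.9558.

33.96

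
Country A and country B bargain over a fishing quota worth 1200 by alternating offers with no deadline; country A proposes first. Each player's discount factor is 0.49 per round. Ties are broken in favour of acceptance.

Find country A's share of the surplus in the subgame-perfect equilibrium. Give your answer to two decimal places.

805.37

When country A proposes, country B accepts any offer worth at least 0.49 times what country B would get by proposing next round; and vice versa.
This gives x = 1200 − 0.49y and y = 1200 − 0.49x, where x and y are each side's share when it proposes.
Hence (1 − 0.49·0.49)x = 1200(1 − 0.49), i.e. 0.7599·x = 612.
x ≈ 805.3691; country B's share is 1200 − x ≈ 394.6309.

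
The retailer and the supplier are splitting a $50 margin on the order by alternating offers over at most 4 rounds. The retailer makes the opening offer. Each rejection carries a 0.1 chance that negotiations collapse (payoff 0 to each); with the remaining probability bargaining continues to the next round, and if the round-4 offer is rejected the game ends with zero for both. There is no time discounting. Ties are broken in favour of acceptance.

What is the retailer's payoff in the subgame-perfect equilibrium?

9.05

Round 4 (the supplier proposes): rejection yields 0 for the retailer; the supplier offers 0 and keeps 50.
Round 3 (the retailer proposes): rejecting gives the supplier an expected 0.9 × 50 = 45; the retailer offers that and keeps 5.
Round 2 (the supplier proposes): rejecting gives the retailer an expected 0.9 × 5 = 4.5; the supplier offers that and keeps 45.5.
Round 1 (the retailer proposes): rejecting gives the supplier an expected 0.9 × 45.5 = 40.95. The retailer offers 40.95 and keeps 50 − 40.95 = 9.05.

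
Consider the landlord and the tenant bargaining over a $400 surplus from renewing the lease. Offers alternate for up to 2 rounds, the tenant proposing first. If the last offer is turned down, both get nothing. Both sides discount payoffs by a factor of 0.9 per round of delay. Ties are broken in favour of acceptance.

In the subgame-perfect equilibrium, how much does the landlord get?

By backward induction:
Round 2 (the landlord proposes): the tenant will accept anything ≥ 0, so the landlord offers 0 and keeps 400.
Round 1 (the tenant proposes): the landlord can get 400 next round, worth 0.9 × 400 = 360 now, so the tenant offers 360, keeping 40.

360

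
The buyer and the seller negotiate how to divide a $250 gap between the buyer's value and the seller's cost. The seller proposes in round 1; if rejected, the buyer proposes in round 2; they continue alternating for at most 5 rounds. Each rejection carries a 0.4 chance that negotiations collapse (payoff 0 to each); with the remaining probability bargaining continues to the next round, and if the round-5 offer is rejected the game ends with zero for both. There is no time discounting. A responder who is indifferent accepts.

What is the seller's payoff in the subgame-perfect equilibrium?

Round 5 (the seller proposes): rejection yields 0 for the buyer; the seller offers 0 and keeps 250.
Round 4 (the buyer proposes): rejecting gives the seller an expected 0.6 × 250 = 150; the buyer offers that and keeps 100.
Round 3 (the seller proposes): rejecting gives the buyer an expected 0.6 × 100 = 60; the seller offers that and keeps 190.
Round 2 (the buyer proposes): rejecting gives the seller an expected 0.6 × 190 = 114, so the buyer offers 114, keeping 136.
Round 1 (the seller proposes): rejecting gives the buyer an expected 0.6 × 136 = 81.6. The seller offers 81.6 and keeps 250 − 81.6 = 168.4.

168.4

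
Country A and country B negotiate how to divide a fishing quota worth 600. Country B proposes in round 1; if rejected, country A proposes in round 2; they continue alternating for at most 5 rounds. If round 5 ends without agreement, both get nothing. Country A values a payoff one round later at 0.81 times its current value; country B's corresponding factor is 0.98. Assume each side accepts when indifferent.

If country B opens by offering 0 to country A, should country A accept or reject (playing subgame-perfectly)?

Reject

Round 5 (country B proposes): rejection yields 0 for country A; country B offers 0 and keeps 600.
Round 4 (country A proposes): country B can get 600 next round, worth 0.98 × 600 = 588 now, so country A offers 588, keeping 12.
Round 3 (country B proposes): country A can get 12 next round, worth 0.81 × 12 = 9.72 now; country B offers that and keeps 590.28.
Round 2 (country A proposes): country B can get 590.28 next round, worth 0.98 × 590.28 = 578.4744 now, so country A offers 578.4744, keeping 21.5256.
So by rejecting in round 1, country A gets 21.5256 next round, worth 0.81 × 21.5256 = 17.435736 now.
Offer 0 < 17.435736, so country A rejects.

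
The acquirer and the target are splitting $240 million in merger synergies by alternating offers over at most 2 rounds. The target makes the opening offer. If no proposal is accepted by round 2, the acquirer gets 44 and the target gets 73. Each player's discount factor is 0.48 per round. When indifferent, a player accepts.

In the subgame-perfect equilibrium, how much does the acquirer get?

Round 2 (the acquirer proposes): the target gets 73 if talks fail, so the acquirer offers 73 and keeps 167.
Round 1 (the target proposes): the acquirer can get 167 next round, worth 0.48 × 167 = 80.16 now, so the target offers 80.16, keeping 159.84.

80.16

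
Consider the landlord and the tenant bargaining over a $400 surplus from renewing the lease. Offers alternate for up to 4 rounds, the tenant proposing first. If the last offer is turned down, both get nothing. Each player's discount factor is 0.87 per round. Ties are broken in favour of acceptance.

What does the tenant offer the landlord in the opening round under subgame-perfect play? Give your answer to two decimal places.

308.64

By backward induction:
Round 4 (the landlord proposes): the tenant will accept anything ≥ 0, so the landlord offers 0 and keeps 400.
Round 3 (the tenant proposes): the landlord can get 400 next round, worth 0.87 × 400 = 348 now, so the tenant offers 348, keeping 52.
Round 2 (the landlord proposes): the tenant can get 52 next round, worth 0.87 × 52 = 45.24 now, so the landlord offers 45.24, keeping 354.76.
Round 1 (the tenant proposes): the landlord can get 354.76 next round, worth 0.87 × 354.76 = 308.6412 now. The tenant offers 308.6412 and keeps 400 − 308.6412 = 91.3588.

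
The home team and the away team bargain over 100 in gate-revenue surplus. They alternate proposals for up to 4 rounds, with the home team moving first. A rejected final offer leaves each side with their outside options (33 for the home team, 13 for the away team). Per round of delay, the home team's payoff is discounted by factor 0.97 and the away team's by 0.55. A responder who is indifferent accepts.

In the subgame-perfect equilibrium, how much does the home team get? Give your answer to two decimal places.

78.69

By backward induction:
Round 4 (the away team proposes): the home team gets 33 if talks fail, so the away team offers 33 and keeps 67.
Round 3 (the home team proposes): the away team can get 67 next round, worth 0.55 × 67 = 36.85 now; the home team offers that and keeps 63.15.
Round 2 (the away team proposes): the home team can get 63.15 next round, worth 0.97 × 63.15 = 61.2555 now; the away team offers that and keeps 38.7445.
Round 1 (the home team proposes): the away team can get 38.7445 next round, worth 0.55 × 38.7445 = 21.309475 now. The home team offers 21.309475 and keeps 100 − 21.309475 = 78.690525.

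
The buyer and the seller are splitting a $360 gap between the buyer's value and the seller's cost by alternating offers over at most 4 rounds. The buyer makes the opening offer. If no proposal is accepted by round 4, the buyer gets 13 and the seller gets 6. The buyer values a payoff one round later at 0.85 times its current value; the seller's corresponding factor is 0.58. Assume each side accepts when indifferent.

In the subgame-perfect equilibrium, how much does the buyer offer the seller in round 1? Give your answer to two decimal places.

130.54

Round 4 (the seller proposes): the buyer gets 13 if talks fail, so the seller offers 13 and keeps 347.
Round 3 (the buyer proposes): the seller can get 347 next round, worth 0.58 × 347 = 201.26 now; the buyer offers that and keeps 158.74.
Round 2 (the seller proposes): the buyer can get 158.74 next round, worth 0.85 × 158.74 = 134.929 now, so the seller offers 134.929, keeping 225.071.
Round 1 (the buyer proposes): the seller can get 225.071 next round, worth 0.58 × 225.071 = 130.54118 now; the buyer offers that and keeps 229.45882.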